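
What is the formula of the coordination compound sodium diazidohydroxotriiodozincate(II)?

Ligands: 2 azido (N3, -1), 3 iodo (I, -1), 1 hydroxo (OH, -1). Ligand charge sum = -6.
With Zn in oxidation state +2, the complex ion is [Zn...]^4−.
Charge balance with sodium (+1) requires 1 complex ion per 4 sodium.

Na4[ZnI3(N3)2(OH)]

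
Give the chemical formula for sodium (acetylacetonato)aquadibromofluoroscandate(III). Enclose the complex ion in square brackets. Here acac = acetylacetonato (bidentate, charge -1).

Na[Sc(acac)Br2F(H2O)]

Ligands: 2 bromo (Br, -1), 1 acetylacetonato (acac, -1), 1 fluoro (F, -1), 1 aqua (H2O, neutral). Ligand charge sum = -4.
With Sc in oxidation state +3, the complex ion is [Sc...]^1−.
Charge balance with sodium (+1) requires 1 complex ion per 1 sodium.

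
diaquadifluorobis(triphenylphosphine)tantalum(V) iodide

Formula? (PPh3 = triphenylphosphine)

[TaF2(H2O)2(PPh3)2]I3

Ligands: 2 aqua (H2O, neutral), 2 fluoro (F, -1), 2 triphenylphosphine (PPh3, neutral). Ligand charge sum = -2.
Charge balance with iodide (-1) requires 1 complex ion per 3 iodide.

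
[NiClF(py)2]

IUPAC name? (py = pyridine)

chlorofluorobis(pyridine)nickel(II)

There is no counter-ion, so the complex is neutral overall.
Ligand charges: 1×chloro (-1 each), 1×fluoro (-1 each), 2×pyridine (neutral); total -2. So Ni + (-2) = 0, giving Ni = +2.
Ligands are named alphabetically: chloro before fluoro before pyridine.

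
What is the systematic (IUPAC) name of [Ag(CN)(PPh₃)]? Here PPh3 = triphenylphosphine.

cyano(triphenylphosphine)silver(I)

There is no counter-ion, so the complex is neutral overall.
Ligand charges: 1×cyano (-1 each), 1×triphenylphosphine (neutral); total -1. So Ag + (-1) = 0, giving Ag = +1.
Ligands are named alphabetically: cyano before triphenylphosphine.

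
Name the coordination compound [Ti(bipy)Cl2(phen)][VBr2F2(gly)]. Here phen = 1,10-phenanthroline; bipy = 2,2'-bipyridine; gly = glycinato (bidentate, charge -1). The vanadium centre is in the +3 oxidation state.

Both ions are complex: the cation is named first with the plain metal name, the anion second with the -ate form; each ion's ligands are alphabetised independently.
V is given as +3; the anion's ligand charges sum to -5, so the complex anion is 2−.
A 1:1 salt means the cation carries the equal and opposite charge, 2+.
Cation: ligand charges sum to -2; for the ion to be 2+, Ti = +4.

(2,2'-bipyridine)dichloro(1,10-phenanthroline)titanium(IV) dibromodifluoro(glycinato)vanadate(III)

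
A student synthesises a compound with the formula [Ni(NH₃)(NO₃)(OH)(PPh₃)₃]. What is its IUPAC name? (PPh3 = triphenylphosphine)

amminehydroxonitratotris(triphenylphosphine)nickel(II)

There is no counter-ion, so the complex is neutral overall.
Ligand charges: 1×ammine (neutral), 3×triphenylphosphine (neutral), 1×nitrato (-1 each), 1×hydroxo (-1 each); total -2. So Ni + (-2) = 0, giving Ni = +2.
Ligands are named alphabetically: ammine before hydroxo before nitrato before triphenylphosphine.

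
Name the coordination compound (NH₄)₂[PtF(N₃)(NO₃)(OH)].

The 2 ammonium counter-ions carry a total charge of +2, so each complex ion is 2−.
Ligand charges: 1×azido (-1 each), 1×fluoro (-1 each), 1×hydroxo (-1 each), 1×nitrato (-1 each); total -4. So Pt + (-4) = 2−, giving Pt = +2.
Ligands are named alphabetically: azido before fluoro before hydroxo before nitrato.
The complex ion is anionic, so platinum takes the -ate form platinate(II).

ammonium azidofluorohydroxonitratoplatinate(II)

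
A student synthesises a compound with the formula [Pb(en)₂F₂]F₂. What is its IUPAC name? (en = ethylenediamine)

The 2 fluoride counter-ions carry a total charge of -2, so each complex ion is 2+.
Ligand charges: 2×ethylenediamine (neutral), 2×fluoro (-1 each); total -2. So Pb + (-2) = 2+, giving Pb = +4.
Ligands are named alphabetically: ethylenediamine before fluoro.

bis(ethylenediamine)difluorolead(IV) fluoride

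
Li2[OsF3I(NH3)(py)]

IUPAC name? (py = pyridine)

The 2 lithium counter-ions carry a total charge of +2, so each complex ion is 2−.
Ligand charges: 1×pyridine (neutral), 1×ammine (neutral), 3×fluoro (-1 each), 1×iodo (-1 each); total -4. So Os + (-4) = 2−, giving Os = +2.
Ligands are named alphabetically: ammine before fluoro before iodo before pyridine.
The complex ion is anionic, so osmium takes the -ate form osmate(II).

lithium amminetrifluoroiodo(pyridine)osmate(II)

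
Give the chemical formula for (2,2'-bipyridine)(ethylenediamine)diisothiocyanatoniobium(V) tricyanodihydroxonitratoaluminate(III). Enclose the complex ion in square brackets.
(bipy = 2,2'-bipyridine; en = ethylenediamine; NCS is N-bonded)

Cation [Nb…]: ligand charges -2, Nb(V) ⇒ ion charge 3+.
Anion [Al…]: ligand charges -6, Al(III) ⇒ ion charge 3−.
One 3+ cation balances one 3− anion.

[Nb(bipy)(en)(NCS)2][Al(CN)3(NO3)(OH)2]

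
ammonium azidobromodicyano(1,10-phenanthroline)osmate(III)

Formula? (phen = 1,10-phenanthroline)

Ligands: 1 1,10-phenanthroline (phen, neutral), 1 bromo (Br, -1), 1 azido (N3, -1), 2 cyano (CN, -1). Ligand charge sum = -4.
With Os in oxidation state +3, the complex ion is [Os...]^1−.
Charge balance with ammonium (+1) requires 1 complex ion per 1 ammonium.

NH4[OsBr(CN)2(N3)(phen)]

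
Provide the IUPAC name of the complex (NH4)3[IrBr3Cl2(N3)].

ammonium azidotribromodichloroiridate(III)

The 3 ammonium counter-ions carry a total charge of +3, so each complex ion is 3−.
Ligand charges: 1×azido (-1 each), 3×bromo (-1 each), 2×chloro (-1 each); total -6. So Ir + (-6) = 3−, giving Ir = +3.
Ligands are named alphabetically: azido before bromo before chloro.
The complex ion is anionic, so iridium takes the -ate form iridate(III).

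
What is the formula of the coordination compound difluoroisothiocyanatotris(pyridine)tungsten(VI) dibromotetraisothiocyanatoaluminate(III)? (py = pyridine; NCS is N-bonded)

[WF2(NCS)(py)3][AlBr2(NCS)4]

Cation [W…]: ligand charges -3, W(VI) ⇒ ion charge 3+.
Anion [Al…]: ligand charges -6, Al(III) ⇒ ion charge 3−.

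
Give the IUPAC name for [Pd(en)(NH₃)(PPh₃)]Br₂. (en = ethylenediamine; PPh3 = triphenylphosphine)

ammine(ethylenediamine)(triphenylphosphine)palladium(II) bromide

The 2 bromide counter-ions carry a total charge of -2, so each complex ion is 2+.
Ligand charges: 1×ethylenediamine (neutral), 1×triphenylphosphine (neutral), 1×ammine (neutral); total 0. So Pd + (0) = 2+, giving Pd = +2.
Ligands are named alphabetically: ammine before ethylenediamine before triphenylphosphine.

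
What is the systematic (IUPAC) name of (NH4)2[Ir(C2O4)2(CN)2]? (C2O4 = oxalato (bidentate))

ammonium dicyanodioxalatoiridate(IV)

The 2 ammonium counter-ions carry a total charge of +2, so each complex ion is 2−.
Ligand charges: 2×oxalato (-2 each), 2×cyano (-1 each); total -6. So Ir + (-6) = 2−, giving Ir = +4.
The complex ion is anionic, so iridium takes the -ate form iridate(IV).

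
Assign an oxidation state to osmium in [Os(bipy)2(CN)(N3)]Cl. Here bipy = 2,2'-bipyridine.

+3

1 chloride outside the brackets (-1 each) → the complex ion is 1+.
Ligand charges: 1×N3 = -1; 1×CN = -1; 2×bipy neutral; sum -2.
Os + (-2) = 1+ ⇒ Os is +3.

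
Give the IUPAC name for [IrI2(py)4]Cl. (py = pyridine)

The 1 chloride counter-ion carries a total charge of -1, so each complex ion is 1+.
Ligand charges: 2×iodo (-1 each), 4×pyridine (neutral); total -2. So Ir + (-2) = 1+, giving Ir = +3.
Ligands are named alphabetically: iodo before pyridine.

diiodotetrakis(pyridine)iridium(III) chloride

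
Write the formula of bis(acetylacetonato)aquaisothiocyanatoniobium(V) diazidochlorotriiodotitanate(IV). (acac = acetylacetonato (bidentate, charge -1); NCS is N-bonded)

Cation [Nb…]: ligand charges -3, Nb(V) ⇒ ion charge 2+.
Anion [Ti…]: ligand charges -6, Ti(IV) ⇒ ion charge 2−.

[Nb(acac)2(H2O)(NCS)][TiClI3(N3)2]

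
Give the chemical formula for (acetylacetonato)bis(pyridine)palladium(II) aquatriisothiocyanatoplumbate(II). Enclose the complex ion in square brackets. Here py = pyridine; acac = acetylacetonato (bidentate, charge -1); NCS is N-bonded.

Cation [Pd…]: ligand charges -1, Pd(II) ⇒ ion charge 1+.
Anion [Pb…]: ligand charges -3, Pb(II) ⇒ ion charge 1−.
One 1+ cation balances one 1− anion.

[Pd(acac)(py)2][Pb(H2O)(NCS)3]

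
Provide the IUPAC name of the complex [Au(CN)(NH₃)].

There is no counter-ion, so the complex is neutral overall.
Ligand charges: 1×ammine (neutral), 1×cyano (-1 each); total -1. So Au + (-1) = 0, giving Au = +1.
Ligands are named alphabetically: ammine before cyano.

amminecyanogold(I)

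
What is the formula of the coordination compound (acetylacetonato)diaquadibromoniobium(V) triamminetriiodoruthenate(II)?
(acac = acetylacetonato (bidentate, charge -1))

Cation [Nb…]: ligand charges -3, Nb(V) ⇒ ion charge 2+.
Anion [Ru…]: ligand charges -3, Ru(II) ⇒ ion charge 1−.
One 2+ cation requires 2 of the 1− anion.

[Nb(acac)Br2(H2O)2][RuI3(NH3)3]2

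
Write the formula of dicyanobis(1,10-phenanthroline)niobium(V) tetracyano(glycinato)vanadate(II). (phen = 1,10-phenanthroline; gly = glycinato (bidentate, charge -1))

Cation [Nb…]: ligand charges -2, Nb(V) ⇒ ion charge 3+.
Anion [V…]: ligand charges -5, V(II) ⇒ ion charge 3−.
One 3+ cation balances one 3− anion.

[Nb(CN)2(phen)2][V(CN)4(gly)]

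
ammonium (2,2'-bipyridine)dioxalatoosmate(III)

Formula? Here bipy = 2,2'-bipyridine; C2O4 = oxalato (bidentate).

NH4[Os(bipy)(C2O4)2]

Ligands: 1 2,2'-bipyridine (bipy, neutral), 2 oxalato (C2O4, -2). Ligand charge sum = -4.
Charge balance with ammonium (+1) requires 1 complex ion per 1 ammonium.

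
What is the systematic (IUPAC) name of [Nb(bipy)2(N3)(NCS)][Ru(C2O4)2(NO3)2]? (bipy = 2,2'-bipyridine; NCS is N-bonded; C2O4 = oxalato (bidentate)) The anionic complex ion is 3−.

Both ions are complex: the cation is named first with the plain metal name, the anion second with the -ate form; each ion's ligands are alphabetised independently.
The complex anion is given as 3−; its ligand charges sum to -6, so Ru = +3.
A 1:1 salt means the cation carries the equal and opposite charge, 3+.
Cation: ligand charges sum to -2; for the ion to be 3+, Nb = +5.

azidobis(2,2'-bipyridine)isothiocyanatoniobium(V) dinitratodioxalatoruthenate(III)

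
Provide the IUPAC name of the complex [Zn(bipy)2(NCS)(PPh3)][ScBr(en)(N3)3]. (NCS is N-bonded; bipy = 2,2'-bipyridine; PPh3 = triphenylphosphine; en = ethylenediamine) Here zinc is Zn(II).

Zn is given as +2; the cation's ligand charges sum to -1, so the complex cation is 1+.
A 1:1 salt means the anion carries the equal and opposite charge, 1−.
Anion: ligand charges sum to -4; for the ion to be 1−, Sc = +3.

bis(2,2'-bipyridine)isothiocyanato(triphenylphosphine)zinc(II) triazidobromo(ethylenediamine)scandate(III)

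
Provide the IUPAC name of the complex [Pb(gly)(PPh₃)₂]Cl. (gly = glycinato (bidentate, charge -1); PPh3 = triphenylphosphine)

The 1 chloride counter-ion carries a total charge of -1, so each complex ion is 1+.
Ligand charges: 1×glycinato (-1 each), 2×triphenylphosphine (neutral); total -1. So Pb + (-1) = 1+, giving Pb = +2.
Ligands are named alphabetically: glycinato before triphenylphosphine.

(glycinato)bis(triphenylphosphine)lead(II) chloride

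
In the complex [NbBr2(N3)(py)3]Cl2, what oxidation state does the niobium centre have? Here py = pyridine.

2 chloride outside the brackets (-1 each) → the complex ion is 2+.
Ligand charges: 2×Br = -2; 3×py neutral; 1×N3 = -1; sum -3.
Nb + (-3) = 2+ ⇒ Nb is +5.

+5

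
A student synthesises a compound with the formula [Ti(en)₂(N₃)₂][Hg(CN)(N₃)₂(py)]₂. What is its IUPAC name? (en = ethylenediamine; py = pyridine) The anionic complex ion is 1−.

The complex anion is given as 1−; its ligand charges sum to -3, so Hg = +2.
With 2 anions per cation, the cation must be 2×1 = 2+.
Cation: ligand charges sum to -2; for the ion to be 2+, Ti = +4.

diazidobis(ethylenediamine)titanium(IV) diazidocyano(pyridine)mercurate(II)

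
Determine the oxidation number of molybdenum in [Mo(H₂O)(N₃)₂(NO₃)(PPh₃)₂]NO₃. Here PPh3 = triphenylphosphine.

1 nitrate outside the brackets (-1 each) → the complex ion is 1+.
Ligand charges: 1×H2O neutral; 2×PPh3 neutral; 1×NO3 = -1; 2×N3 = -2; sum -3.
Mo + (-3) = 1+ ⇒ Mo is +4.

+4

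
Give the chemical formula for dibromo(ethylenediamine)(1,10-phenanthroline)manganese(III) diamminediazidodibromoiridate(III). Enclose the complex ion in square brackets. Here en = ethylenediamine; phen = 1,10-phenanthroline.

[MnBr2(en)(phen)][IrBr2(N3)2(NH3)2]

Cation [Mn…]: ligand charges -2, Mn(III) ⇒ ion charge 1+.
Anion [Ir…]: ligand charges -4, Ir(III) ⇒ ion charge 1−.
One 1+ cation balances one 1− anion.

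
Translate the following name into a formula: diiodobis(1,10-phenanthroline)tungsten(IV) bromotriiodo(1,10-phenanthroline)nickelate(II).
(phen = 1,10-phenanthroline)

Cation [W…]: ligand charges -2, W(IV) ⇒ ion charge 2+.
Anion [Ni…]: ligand charges -4, Ni(II) ⇒ ion charge 2−.
One 2+ cation balances one 2− anion.

[WI2(phen)2][NiBrI3(phen)]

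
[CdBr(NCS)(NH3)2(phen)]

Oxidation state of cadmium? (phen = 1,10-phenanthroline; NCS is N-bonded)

No counter-ion: the bracketed complex is neutral.
Ligand charges: 1×Br = -1; 1×phen neutral; 2×NH3 neutral; 1×NCS = -1; sum -2.
Cd + (-2) = 0 ⇒ Cd is +2.

+2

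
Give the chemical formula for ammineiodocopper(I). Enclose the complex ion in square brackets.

Ligands: 1 iodo (I, -1), 1 ammine (NH3, neutral). Ligand charge sum = -1.
With Cu in oxidation state +1, the complex ion is [Cu...].

[CuI(NH3)]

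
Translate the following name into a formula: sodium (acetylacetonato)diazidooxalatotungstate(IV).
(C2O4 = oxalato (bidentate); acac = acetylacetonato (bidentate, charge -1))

Ligands: 1 oxalato (C2O4, -2), 2 azido (N3, -1), 1 acetylacetonato (acac, -1). Ligand charge sum = -5.
With W in oxidation state +4, the complex ion is [W...]^1−.
Charge balance with sodium (+1) requires 1 complex ion per 1 sodium.

Na[W(acac)(C2O4)(N3)2]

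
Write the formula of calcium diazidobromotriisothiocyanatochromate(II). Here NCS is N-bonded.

Ligands: 3 isothiocyanato (NCS, -1), 1 bromo (Br, -1), 2 azido (N3, -1). Ligand charge sum = -6.
With Cr in oxidation state +2, the complex ion is [Cr...]^4−.
Charge balance with calcium (+2) requires 1 complex ion per 2 calcium.

Ca2[CrBr(N3)2(NCS)3]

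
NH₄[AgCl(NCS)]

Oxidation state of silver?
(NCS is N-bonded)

1 ammonium outside the brackets (+1 each) → the complex ion is 1−.
Ligand charges: 1×Cl = -1; 1×NCS = -1; sum -2.
Ag + (-2) = 1− ⇒ Ag is +1.

+1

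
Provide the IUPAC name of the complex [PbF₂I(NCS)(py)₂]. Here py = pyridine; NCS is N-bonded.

difluoroiodoisothiocyanatobis(pyridine)lead(IV)

There is no counter-ion, so the complex is neutral overall.
Ligand charges: 2×fluoro (-1 each), 1×iodo (-1 each), 2×pyridine (neutral), 1×isothiocyanato (-1 each); total -4. So Pb + (-4) = 0, giving Pb = +4.
Ligands are named alphabetically: fluoro before iodo before isothiocyanato before pyridine.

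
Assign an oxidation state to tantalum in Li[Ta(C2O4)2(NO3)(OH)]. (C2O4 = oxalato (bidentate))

+5

1 lithium outside the brackets (+1 each) → the complex ion is 1−.
Ligand charges: 2×C2O4 = -4; 1×NO3 = -1; 1×OH = -1; sum -6.
Ta + (-6) = 1− ⇒ Ta is +5.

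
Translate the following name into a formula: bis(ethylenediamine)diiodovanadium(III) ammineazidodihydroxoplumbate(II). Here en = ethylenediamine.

Cation [V…]: ligand charges -2, V(III) ⇒ ion charge 1+.
Anion [Pb…]: ligand charges -3, Pb(II) ⇒ ion charge 1−.
One 1+ cation balances one 1− anion.

[V(en)2I2][Pb(N3)(NH3)(OH)2]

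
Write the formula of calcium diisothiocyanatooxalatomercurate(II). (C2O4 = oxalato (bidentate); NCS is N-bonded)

Ligands: 1 oxalato (C2O4, -2), 2 isothiocyanato (NCS, -1). Ligand charge sum = -4.
Charge balance with calcium (+2) requires 1 complex ion per 1 calcium.

Ca[Hg(C2O4)(NCS)2]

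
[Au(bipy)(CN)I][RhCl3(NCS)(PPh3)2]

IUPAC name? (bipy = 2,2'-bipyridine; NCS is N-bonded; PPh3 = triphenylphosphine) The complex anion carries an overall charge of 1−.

Both ions are complex: the cation is named first with the plain metal name, the anion second with the -ate form; each ion's ligands are alphabetised independently.
The complex anion is given as 1−; its ligand charges sum to -4, so Rh = +3.
A 1:1 salt means the cation carries the equal and opposite charge, 1+.
Cation: ligand charges sum to -2; for the ion to be 1+, Au = +3.

(2,2'-bipyridine)cyanoiodogold(III) trichloroisothiocyanatobis(triphenylphosphine)rhodate(III)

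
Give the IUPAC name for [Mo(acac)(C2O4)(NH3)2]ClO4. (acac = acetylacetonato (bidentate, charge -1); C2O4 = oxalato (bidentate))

(acetylacetonato)diammineoxalatomolybdenum(IV) perchlorate

The 1 perchlorate counter-ion carries a total charge of -1, so each complex ion is 1+.
Ligand charges: 1×acetylacetonato (-1 each), 2×ammine (neutral), 1×oxalato (-2 each); total -3. So Mo + (-3) = 1+, giving Mo = +4.
Ligands are named alphabetically: acetylacetonato before ammine before oxalato.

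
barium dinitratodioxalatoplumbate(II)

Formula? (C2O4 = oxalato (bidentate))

Ba2[Pb(C2O4)2(NO3)2]

Ligands: 2 nitrato (NO3, -1), 2 oxalato (C2O4, -2). Ligand charge sum = -6.
With Pb in oxidation state +2, the complex ion is [Pb...]^4−.
Charge balance with barium (+2) requires 1 complex ion per 2 barium.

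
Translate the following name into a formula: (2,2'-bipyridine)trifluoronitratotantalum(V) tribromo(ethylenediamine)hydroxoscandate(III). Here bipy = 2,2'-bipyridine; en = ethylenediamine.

[Ta(bipy)F3(NO3)][ScBr3(en)(OH)]

Cation [Ta…]: ligand charges -4, Ta(V) ⇒ ion charge 1+.
Anion [Sc…]: ligand charges -4, Sc(III) ⇒ ion charge 1−.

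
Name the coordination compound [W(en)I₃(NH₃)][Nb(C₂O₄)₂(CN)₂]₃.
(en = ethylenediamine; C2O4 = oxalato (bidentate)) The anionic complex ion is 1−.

The complex anion is given as 1−; its ligand charges sum to -6, so Nb = +5.
With 3 anions per cation, the cation must be 3×1 = 3+.
Cation: ligand charges sum to -3; for the ion to be 3+, W = +6.

ammine(ethylenediamine)triiodotungsten(VI) dicyanodioxalatoniobate(V)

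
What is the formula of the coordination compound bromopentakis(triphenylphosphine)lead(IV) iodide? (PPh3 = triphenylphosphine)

Ligands: 5 triphenylphosphine (PPh3, neutral), 1 bromo (Br, -1). Ligand charge sum = -1.
With Pb in oxidation state +4, the complex ion is [Pb...]^3+.
Charge balance with iodide (-1) requires 1 complex ion per 3 iodide.

[PbBr(PPh3)5]I3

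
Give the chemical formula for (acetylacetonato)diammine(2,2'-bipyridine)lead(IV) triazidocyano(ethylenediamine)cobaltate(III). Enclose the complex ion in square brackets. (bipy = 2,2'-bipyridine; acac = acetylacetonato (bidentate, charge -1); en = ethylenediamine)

[Pb(acac)(bipy)(NH3)2][Co(CN)(en)(N3)3]3

Cation [Pb…]: ligand charges -1, Pb(IV) ⇒ ion charge 3+.
Anion [Co…]: ligand charges -4, Co(III) ⇒ ion charge 1−.
One 3+ cation requires 3 of the 1− anion.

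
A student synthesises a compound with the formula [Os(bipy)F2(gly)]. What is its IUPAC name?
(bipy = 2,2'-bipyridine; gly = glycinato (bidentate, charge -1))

There is no counter-ion, so the complex is neutral overall.
Ligand charges: 1×2,2'-bipyridine (neutral), 2×fluoro (-1 each), 1×glycinato (-1 each); total -3. So Os + (-3) = 0, giving Os = +3.
Ligands are named alphabetically: bipyridine before fluoro before glycinato.

(2,2'-bipyridine)difluoro(glycinato)osmium(III)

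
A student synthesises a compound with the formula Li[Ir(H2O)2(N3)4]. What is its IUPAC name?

lithium diaquatetraazidoiridate(III)

The 1 lithium counter-ion carries a total charge of +1, so each complex ion is 1−.
Ligand charges: 2×aqua (neutral), 4×azido (-1 each); total -4. So Ir + (-4) = 1−, giving Ir = +3.
Ligands are named alphabetically: aqua before azido.
The complex ion is anionic, so iridium takes the -ate form iridate(III).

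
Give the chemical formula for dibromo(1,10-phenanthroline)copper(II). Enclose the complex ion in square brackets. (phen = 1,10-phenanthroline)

Ligands: 2 bromo (Br, -1), 1 1,10-phenanthroline (phen, neutral). Ligand charge sum = -2.
With Cu in oxidation state +2, the complex ion is [Cu...].

[CuBr2(phen)]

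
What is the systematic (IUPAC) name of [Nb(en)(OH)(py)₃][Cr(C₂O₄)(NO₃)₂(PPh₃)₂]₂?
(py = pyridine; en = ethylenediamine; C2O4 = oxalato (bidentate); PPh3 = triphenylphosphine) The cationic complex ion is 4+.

(ethylenediamine)hydroxotris(pyridine)niobium(V) dinitratooxalatobis(triphenylphosphine)chromate(II)

Both ions are complex: the cation is named first with the plain metal name, the anion second with the -ate form; each ion's ligands are alphabetised independently.
The complex cation is given as 4+; its ligand charges sum to -1, so Nb = +5.
With 2 anions per cation, each anion must be 4/2 = 2−.
Anion: ligand charges sum to -4; for the ion to be 2−, Cr = +2.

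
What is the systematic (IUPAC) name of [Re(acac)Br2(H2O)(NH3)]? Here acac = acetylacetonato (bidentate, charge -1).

(acetylacetonato)ammineaquadibromorhenium(III)

There is no counter-ion, so the complex is neutral overall.
Ligand charges: 1×acetylacetonato (-1 each), 1×ammine (neutral), 1×aqua (neutral), 2×bromo (-1 each); total -3. So Re + (-3) = 0, giving Re = +3.
Ligands are named alphabetically: acetylacetonato before ammine before aqua before bromo.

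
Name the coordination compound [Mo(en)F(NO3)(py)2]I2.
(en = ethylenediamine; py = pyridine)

(ethylenediamine)fluoronitratobis(pyridine)molybdenum(IV) iodide

The 2 iodide counter-ions carry a total charge of -2, so each complex ion is 2+.
Ligand charges: 1×nitrato (-1 each), 1×fluoro (-1 each), 1×ethylenediamine (neutral), 2×pyridine (neutral); total -2. So Mo + (-2) = 2+, giving Mo = +4.
Ligands are named alphabetically: ethylenediamine before fluoro before nitrato before pyridine.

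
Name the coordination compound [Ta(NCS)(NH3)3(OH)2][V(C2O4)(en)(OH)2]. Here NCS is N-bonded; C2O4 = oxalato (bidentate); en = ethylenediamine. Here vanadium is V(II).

Both ions are complex: the cation is named first with the plain metal name, the anion second with the -ate form; each ion's ligands are alphabetised independently.
V is given as +2; the anion's ligand charges sum to -4, so the complex anion is 2−.
A 1:1 salt means the cation carries the equal and opposite charge, 2+.
Cation: ligand charges sum to -3; for the ion to be 2+, Ta = +5.

triamminedihydroxoisothiocyanatotantalum(V) (ethylenediamine)dihydroxooxalatovanadate(II)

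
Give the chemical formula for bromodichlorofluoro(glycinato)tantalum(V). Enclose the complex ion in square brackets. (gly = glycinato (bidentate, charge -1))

Ligands: 1 fluoro (F, -1), 2 chloro (Cl, -1), 1 glycinato (gly, -1), 1 bromo (Br, -1). Ligand charge sum = -5.
With Ta in oxidation state +5, the complex ion is [Ta...].

[TaBrCl2F(gly)]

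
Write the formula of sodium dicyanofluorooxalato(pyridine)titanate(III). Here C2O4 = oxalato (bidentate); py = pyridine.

Na2[Ti(C2O4)(CN)2F(py)]

Ligands: 1 oxalato (C2O4, -2), 1 fluoro (F, -1), 2 cyano (CN, -1), 1 pyridine (py, neutral). Ligand charge sum = -5.
With Ti in oxidation state +3, the complex ion is [Ti...]^2−.
Charge balance with sodium (+1) requires 1 complex ion per 2 sodium.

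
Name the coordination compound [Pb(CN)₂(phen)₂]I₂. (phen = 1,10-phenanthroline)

dicyanobis(1,10-phenanthroline)lead(IV) iodide

The 2 iodide counter-ions carry a total charge of -2, so each complex ion is 2+.
Ligand charges: 2×cyano (-1 each), 2×1,10-phenanthroline (neutral); total -2. So Pb + (-2) = 2+, giving Pb = +4.
Ligands are named alphabetically: cyano before phenanthroline.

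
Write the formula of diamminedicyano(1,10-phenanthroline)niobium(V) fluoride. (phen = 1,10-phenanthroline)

Ligands: 2 cyano (CN, -1), 2 ammine (NH3, neutral), 1 1,10-phenanthroline (phen, neutral). Ligand charge sum = -2.
Charge balance with fluoride (-1) requires 1 complex ion per 3 fluoride.

[Nb(CN)2(NH3)2(phen)]F3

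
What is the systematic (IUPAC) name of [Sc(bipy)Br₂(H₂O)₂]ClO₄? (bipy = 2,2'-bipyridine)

diaqua(2,2'-bipyridine)dibromoscandium(III) perchlorate

The 1 perchlorate counter-ion carries a total charge of -1, so each complex ion is 1+.
Ligand charges: 2×bromo (-1 each), 2×aqua (neutral), 1×2,2'-bipyridine (neutral); total -2. So Sc + (-2) = 1+, giving Sc = +3.
Ligands are named alphabetically: aqua before bipyridine before bromo.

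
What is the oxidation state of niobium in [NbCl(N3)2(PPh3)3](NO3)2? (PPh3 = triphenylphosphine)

2 nitrate outside the brackets (-1 each) → the complex ion is 2+.
Ligand charges: 1×Cl = -1; 2×N3 = -2; 3×PPh3 neutral; sum -3.
Nb + (-3) = 2+ ⇒ Nb is +5.

+5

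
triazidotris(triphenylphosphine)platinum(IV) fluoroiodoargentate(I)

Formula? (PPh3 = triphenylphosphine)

Cation [Pt…]: ligand charges -3, Pt(IV) ⇒ ion charge 1+.
Anion [Ag…]: ligand charges -2, Ag(I) ⇒ ion charge 1−.
One 1+ cation balances one 1− anion.

[Pt(N3)3(PPh3)3][AgFI]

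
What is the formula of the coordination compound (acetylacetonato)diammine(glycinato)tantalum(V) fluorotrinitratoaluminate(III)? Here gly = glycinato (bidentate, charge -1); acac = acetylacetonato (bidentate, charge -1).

Cation [Ta…]: ligand charges -2, Ta(V) ⇒ ion charge 3+.
Anion [Al…]: ligand charges -4, Al(III) ⇒ ion charge 1−.
One 3+ cation requires 3 of the 1− anion.

[Ta(acac)(gly)(NH3)2][AlF(NO3)3]3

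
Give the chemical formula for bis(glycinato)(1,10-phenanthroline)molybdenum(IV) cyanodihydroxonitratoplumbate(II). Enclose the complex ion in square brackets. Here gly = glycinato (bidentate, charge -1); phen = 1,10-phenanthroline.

[Mo(gly)2(phen)][Pb(CN)(NO3)(OH)2]

Cation [Mo…]: ligand charges -2, Mo(IV) ⇒ ion charge 2+.
Anion [Pb…]: ligand charges -4, Pb(II) ⇒ ion charge 2−.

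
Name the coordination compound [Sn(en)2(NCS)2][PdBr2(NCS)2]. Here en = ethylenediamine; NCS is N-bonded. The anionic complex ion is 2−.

Both ions are complex: the cation is named first with the plain metal name, the anion second with the -ate form; each ion's ligands are alphabetised independently.
The complex anion is given as 2−; its ligand charges sum to -4, so Pd = +2.
A 1:1 salt means the cation carries the equal and opposite charge, 2+.
Cation: ligand charges sum to -2; for the ion to be 2+, Sn = +4.

bis(ethylenediamine)diisothiocyanatotin(IV) dibromodiisothiocyanatopalladate(II)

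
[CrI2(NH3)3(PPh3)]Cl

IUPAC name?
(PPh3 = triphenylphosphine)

The 1 chloride counter-ion carries a total charge of -1, so each complex ion is 1+.
Ligand charges: 1×triphenylphosphine (neutral), 2×iodo (-1 each), 3×ammine (neutral); total -2. So Cr + (-2) = 1+, giving Cr = +3.
Ligands are named alphabetically: ammine before iodo before triphenylphosphine.

triamminediiodo(triphenylphosphine)chromium(III) chloride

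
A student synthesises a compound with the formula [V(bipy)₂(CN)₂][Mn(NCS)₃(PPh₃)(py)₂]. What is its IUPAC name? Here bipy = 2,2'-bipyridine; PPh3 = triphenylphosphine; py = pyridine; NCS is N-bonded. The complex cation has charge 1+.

bis(2,2'-bipyridine)dicyanovanadium(III) triisothiocyanatobis(pyridine)(triphenylphosphine)manganate(II)

The complex cation is given as 1+; its ligand charges sum to -2, so V = +3.
A 1:1 salt means the anion carries the equal and opposite charge, 1−.
Anion: ligand charges sum to -3; for the ion to be 1−, Mn = +2.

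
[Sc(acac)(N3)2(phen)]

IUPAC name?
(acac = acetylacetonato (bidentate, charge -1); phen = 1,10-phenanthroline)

(acetylacetonato)diazido(1,10-phenanthroline)scandium(III)

There is no counter-ion, so the complex is neutral overall.
Ligand charges: 1×acetylacetonato (-1 each), 2×azido (-1 each), 1×1,10-phenanthroline (neutral); total -3. So Sc + (-3) = 0, giving Sc = +3.
Ligands are named alphabetically: acetylacetonato before azido before phenanthroline.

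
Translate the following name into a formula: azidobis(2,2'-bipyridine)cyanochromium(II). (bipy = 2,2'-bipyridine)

Ligands: 1 azido (N3, -1), 2 2,2'-bipyridine (bipy, neutral), 1 cyano (CN, -1). Ligand charge sum = -2.
With Cr in oxidation state +2, the complex ion is [Cr...].

[Cr(bipy)2(CN)(N3)]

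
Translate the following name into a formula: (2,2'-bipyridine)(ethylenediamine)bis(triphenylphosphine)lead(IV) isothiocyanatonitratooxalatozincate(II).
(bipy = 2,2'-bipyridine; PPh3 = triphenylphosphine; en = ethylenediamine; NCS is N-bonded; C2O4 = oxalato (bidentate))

[Pb(bipy)(en)(PPh3)2][Zn(C2O4)(NCS)(NO3)]2

Cation [Pb…]: ligand charges 0, Pb(IV) ⇒ ion charge 4+.
Anion [Zn…]: ligand charges -4, Zn(II) ⇒ ion charge 2−.
One 4+ cation requires 2 of the 2− anion.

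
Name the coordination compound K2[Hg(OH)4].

The 2 potassium counter-ions carry a total charge of +2, so each complex ion is 2−.
Ligand charges: 4×hydroxo (-1 each); total -4. So Hg + (-4) = 2−, giving Hg = +2.
The complex ion is anionic, so mercury takes the -ate form mercurate(II).

potassium tetrahydroxomercurate(II)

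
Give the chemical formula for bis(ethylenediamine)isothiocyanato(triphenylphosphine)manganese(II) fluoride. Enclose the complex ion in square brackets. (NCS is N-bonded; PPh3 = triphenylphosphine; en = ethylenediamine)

[Mn(en)2(NCS)(PPh3)]F

Ligands: 1 isothiocyanato (NCS, -1), 1 triphenylphosphine (PPh3, neutral), 2 ethylenediamine (en, neutral). Ligand charge sum = -1.
With Mn in oxidation state +2, the complex ion is [Mn...]^1+.
Charge balance with fluoride (-1) requires 1 complex ion per 1 fluoride.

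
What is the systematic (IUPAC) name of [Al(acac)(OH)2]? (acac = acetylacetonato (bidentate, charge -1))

(acetylacetonato)dihydroxoaluminium(III)

There is no counter-ion, so the complex is neutral overall.
Ligand charges: 1×acetylacetonato (-1 each), 2×hydroxo (-1 each); total -3. So Al + (-3) = 0, giving Al = +3.
Ligands are named alphabetically: acetylacetonato before hydroxo.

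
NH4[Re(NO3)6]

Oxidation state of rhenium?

1 ammonium outside the brackets (+1 each) → the complex ion is 1−.
Ligand charges: 6×NO3 = -6; sum -6.
Re + (-6) = 1− ⇒ Re is +5.

+5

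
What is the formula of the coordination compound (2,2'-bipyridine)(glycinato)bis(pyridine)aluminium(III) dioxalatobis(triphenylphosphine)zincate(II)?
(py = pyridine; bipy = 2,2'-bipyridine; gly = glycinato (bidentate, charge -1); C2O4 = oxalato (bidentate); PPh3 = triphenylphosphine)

[Al(bipy)(gly)(py)2][Zn(C2O4)2(PPh3)2]

Cation [Al…]: ligand charges -1, Al(III) ⇒ ion charge 2+.
Anion [Zn…]: ligand charges -4, Zn(II) ⇒ ion charge 2−.
One 2+ cation balances one 2− anion.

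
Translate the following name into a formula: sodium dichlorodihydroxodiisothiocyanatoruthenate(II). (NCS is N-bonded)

Ligands: 2 hydroxo (OH, -1), 2 isothiocyanato (NCS, -1), 2 chloro (Cl, -1). Ligand charge sum = -6.
Charge balance with sodium (+1) requires 1 complex ion per 4 sodium.

Na4[RuCl2(NCS)2(OH)2]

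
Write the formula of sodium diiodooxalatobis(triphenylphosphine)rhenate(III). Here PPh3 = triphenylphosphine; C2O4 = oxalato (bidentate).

Ligands: 2 triphenylphosphine (PPh3, neutral), 1 oxalato (C2O4, -2), 2 iodo (I, -1). Ligand charge sum = -4.
With Re in oxidation state +3, the complex ion is [Re...]^1−.
Charge balance with sodium (+1) requires 1 complex ion per 1 sodium.

Na[Re(C2O4)I2(PPh3)2]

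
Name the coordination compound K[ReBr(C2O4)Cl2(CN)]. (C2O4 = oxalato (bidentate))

The 1 potassium counter-ion carries a total charge of +1, so each complex ion is 1−.
Ligand charges: 1×bromo (-1 each), 1×oxalato (-2 each), 1×cyano (-1 each), 2×chloro (-1 each); total -6. So Re + (-6) = 1−, giving Re = +5.
The complex ion is anionic, so rhenium takes the -ate form rhenate(V).

potassium bromodichlorocyanooxalatorhenate(V)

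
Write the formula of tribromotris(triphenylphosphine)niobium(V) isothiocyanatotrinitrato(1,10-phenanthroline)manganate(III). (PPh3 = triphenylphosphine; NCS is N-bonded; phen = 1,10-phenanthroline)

Cation [Nb…]: ligand charges -3, Nb(V) ⇒ ion charge 2+.
Anion [Mn…]: ligand charges -4, Mn(III) ⇒ ion charge 1−.

[NbBr3(PPh3)3][Mn(NCS)(NO3)3(phen)]2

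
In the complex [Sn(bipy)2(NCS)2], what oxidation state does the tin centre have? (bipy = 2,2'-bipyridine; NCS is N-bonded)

No counter-ion: the bracketed complex is neutral.
Ligand charges: 2×bipy neutral; 2×NCS = -2; sum -2.
Sn + (-2) = 0 ⇒ Sn is +2.

+2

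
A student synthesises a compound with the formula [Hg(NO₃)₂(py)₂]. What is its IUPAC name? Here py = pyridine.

dinitratobis(pyridine)mercury(II)

There is no counter-ion, so the complex is neutral overall.
Ligand charges: 2×pyridine (neutral), 2×nitrato (-1 each); total -2. So Hg + (-2) = 0, giving Hg = +2.
Ligands are named alphabetically: nitrato before pyridine.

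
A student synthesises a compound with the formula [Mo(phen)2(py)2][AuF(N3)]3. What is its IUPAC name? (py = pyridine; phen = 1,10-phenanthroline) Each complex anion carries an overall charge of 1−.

bis(1,10-phenanthroline)bis(pyridine)molybdenum(III) azidofluoroaurate(I)

The complex anion is given as 1−; its ligand charges sum to -2, so Au = +1.
With 3 anions per cation, the cation must be 3×1 = 3+.
Cation: ligand charges sum to 0; for the ion to be 3+, Mo = +3.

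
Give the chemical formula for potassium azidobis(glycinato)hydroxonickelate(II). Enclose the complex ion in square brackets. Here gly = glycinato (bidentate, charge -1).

Ligands: 2 glycinato (gly, -1), 1 hydroxo (OH, -1), 1 azido (N3, -1). Ligand charge sum = -4.
With Ni in oxidation state +2, the complex ion is [Ni...]^2−.
Charge balance with potassium (+1) requires 1 complex ion per 2 potassium.

K2[Ni(gly)2(N3)(OH)]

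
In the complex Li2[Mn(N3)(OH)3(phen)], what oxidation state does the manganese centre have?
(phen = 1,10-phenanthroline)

2 lithium outside the brackets (+1 each) → the complex ion is 2−.
Ligand charges: 3×OH = -3; 1×phen neutral; 1×N3 = -1; sum -4.
Mn + (-4) = 2− ⇒ Mn is +2.

+2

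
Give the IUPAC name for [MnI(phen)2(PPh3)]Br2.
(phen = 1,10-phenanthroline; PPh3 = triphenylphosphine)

The 2 bromide counter-ions carry a total charge of -2, so each complex ion is 2+.
Ligand charges: 2×1,10-phenanthroline (neutral), 1×iodo (-1 each), 1×triphenylphosphine (neutral); total -1. So Mn + (-1) = 2+, giving Mn = +3.
Ligands are named alphabetically: iodo before phenanthroline before triphenylphosphine.

iodobis(1,10-phenanthroline)(triphenylphosphine)manganese(III) bromide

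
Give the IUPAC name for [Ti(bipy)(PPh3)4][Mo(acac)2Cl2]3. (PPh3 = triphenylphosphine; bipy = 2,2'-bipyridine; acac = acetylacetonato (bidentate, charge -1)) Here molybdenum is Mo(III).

(2,2'-bipyridine)tetrakis(triphenylphosphine)titanium(III) bis(acetylacetonato)dichloromolybdate(III)

Both ions are complex: the cation is named first with the plain metal name, the anion second with the -ate form; each ion's ligands are alphabetised independently.
Mo is given as +3; the anion's ligand charges sum to -4, so the complex anion is 1−.
With 3 anions per cation, the cation must be 3×1 = 3+.
Cation: ligand charges sum to 0; for the ion to be 3+, Ti = +3.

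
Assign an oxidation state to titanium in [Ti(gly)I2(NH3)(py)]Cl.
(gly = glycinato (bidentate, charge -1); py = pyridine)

+4

1 chloride outside the brackets (-1 each) → the complex ion is 1+.
Ligand charges: 2×I = -2; 1×gly = -1; 1×NH3 neutral; 1×py neutral; sum -3.
Ti + (-3) = 1+ ⇒ Ti is +4.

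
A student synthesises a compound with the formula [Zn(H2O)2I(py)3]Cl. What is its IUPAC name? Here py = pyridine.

diaquaiodotris(pyridine)zinc(II) chloride

The 1 chloride counter-ion carries a total charge of -1, so each complex ion is 1+.
Ligand charges: 1×iodo (-1 each), 2×aqua (neutral), 3×pyridine (neutral); total -1. So Zn + (-1) = 1+, giving Zn = +2.
Ligands are named alphabetically: aqua before iodo before pyridine.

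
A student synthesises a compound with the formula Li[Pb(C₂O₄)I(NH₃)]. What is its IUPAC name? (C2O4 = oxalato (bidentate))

The 1 lithium counter-ion carries a total charge of +1, so each complex ion is 1−.
Ligand charges: 1×iodo (-1 each), 1×oxalato (-2 each), 1×ammine (neutral); total -3. So Pb + (-3) = 1−, giving Pb = +2.
The complex ion is anionic, so lead takes the -ate form plumbate(II).

lithium ammineiodooxalatoplumbate(II)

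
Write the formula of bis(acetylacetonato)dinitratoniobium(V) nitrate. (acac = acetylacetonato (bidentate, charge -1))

Ligands: 2 acetylacetonato (acac, -1), 2 nitrato (NO3, -1). Ligand charge sum = -4.
With Nb in oxidation state +5, the complex ion is [Nb...]^1+.
Charge balance with nitrate (-1) requires 1 complex ion per 1 nitrate.

[Nb(acac)2(NO3)2]NO3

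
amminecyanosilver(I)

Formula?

[Ag(CN)(NH3)]

Ligands: 1 cyano (CN, -1), 1 ammine (NH3, neutral). Ligand charge sum = -1.
With Ag in oxidation state +1, the complex ion is [Ag...].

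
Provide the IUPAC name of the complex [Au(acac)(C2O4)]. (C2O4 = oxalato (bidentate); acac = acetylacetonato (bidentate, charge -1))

(acetylacetonato)oxalatogold(III)

There is no counter-ion, so the complex is neutral overall.
Ligand charges: 1×oxalato (-2 each), 1×acetylacetonato (-1 each); total -3. So Au + (-3) = 0, giving Au = +3.
Ligands are named alphabetically: acetylacetonato before oxalato.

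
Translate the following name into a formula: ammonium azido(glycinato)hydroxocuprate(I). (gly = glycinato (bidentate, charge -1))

(NH4)2[Cu(gly)(N3)(OH)]

Ligands: 1 hydroxo (OH, -1), 1 glycinato (gly, -1), 1 azido (N3, -1). Ligand charge sum = -3.
With Cu in oxidation state +1, the complex ion is [Cu...]^2−.
Charge balance with ammonium (+1) requires 1 complex ion per 2 ammonium.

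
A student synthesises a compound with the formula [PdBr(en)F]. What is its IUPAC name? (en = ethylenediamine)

There is no counter-ion, so the complex is neutral overall.
Ligand charges: 1×fluoro (-1 each), 1×bromo (-1 each), 1×ethylenediamine (neutral); total -2. So Pd + (-2) = 0, giving Pd = +2.
Ligands are named alphabetically: bromo before ethylenediamine before fluoro.

bromo(ethylenediamine)fluoropalladium(II)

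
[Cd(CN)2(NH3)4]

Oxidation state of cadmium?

No counter-ion: the bracketed complex is neutral.
Ligand charges: 4×NH3 neutral; 2×CN = -2; sum -2.
Cd + (-2) = 0 ⇒ Cd is +2.

+2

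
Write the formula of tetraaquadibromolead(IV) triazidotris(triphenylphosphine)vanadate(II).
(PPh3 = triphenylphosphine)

[PbBr2(H2O)4][V(N3)3(PPh3)3]2

Cation [Pb…]: ligand charges -2, Pb(IV) ⇒ ion charge 2+.
Anion [V…]: ligand charges -3, V(II) ⇒ ion charge 1−.
One 2+ cation requires 2 of the 1− anion.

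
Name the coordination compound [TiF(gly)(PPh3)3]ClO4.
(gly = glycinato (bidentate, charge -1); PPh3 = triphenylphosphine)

fluoro(glycinato)tris(triphenylphosphine)titanium(III) perchlorate

The 1 perchlorate counter-ion carries a total charge of -1, so each complex ion is 1+.
Ligand charges: 1×fluoro (-1 each), 1×glycinato (-1 each), 3×triphenylphosphine (neutral); total -2. So Ti + (-2) = 1+, giving Ti = +3.
Ligands are named alphabetically: fluoro before glycinato before triphenylphosphine.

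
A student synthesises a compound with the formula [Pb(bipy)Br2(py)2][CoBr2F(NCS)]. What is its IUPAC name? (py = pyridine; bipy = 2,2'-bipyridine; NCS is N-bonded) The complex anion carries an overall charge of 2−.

The complex anion is given as 2−; its ligand charges sum to -4, so Co = +2.
A 1:1 salt means the cation carries the equal and opposite charge, 2+.
Cation: ligand charges sum to -2; for the ion to be 2+, Pb = +4.

(2,2'-bipyridine)dibromobis(pyridine)lead(IV) dibromofluoroisothiocyanatocobaltate(II)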